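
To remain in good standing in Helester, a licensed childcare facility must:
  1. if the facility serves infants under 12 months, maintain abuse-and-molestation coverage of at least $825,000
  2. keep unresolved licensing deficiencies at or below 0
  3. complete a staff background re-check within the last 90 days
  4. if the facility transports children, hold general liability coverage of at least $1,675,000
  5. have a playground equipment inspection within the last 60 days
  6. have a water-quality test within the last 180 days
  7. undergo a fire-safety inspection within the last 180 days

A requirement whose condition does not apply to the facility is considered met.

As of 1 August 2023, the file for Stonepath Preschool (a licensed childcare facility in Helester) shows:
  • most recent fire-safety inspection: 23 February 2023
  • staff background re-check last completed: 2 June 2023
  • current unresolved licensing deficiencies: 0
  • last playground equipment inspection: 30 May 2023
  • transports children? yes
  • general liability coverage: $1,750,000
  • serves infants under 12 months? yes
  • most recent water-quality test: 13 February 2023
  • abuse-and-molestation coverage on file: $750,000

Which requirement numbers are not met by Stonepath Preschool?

1, 5

1. condition 'serves infants under 12 months' holds; abuse-and-molestation coverage $750,000 < $825,000 → not met
2. unresolved licensing deficiencies 0 ≤ 0 → met
3. staff background re-check 60 days ago vs limit 90 → met
4. condition 'transports children' holds; general liability coverage $1,750,000 ≥ $1,675,000 → met
5. playground equipment inspection 63 days ago vs limit 60 → not met
6. water-quality test 169 days ago vs limit 180 → met
7. fire-safety inspection 159 days ago vs limit 180 → met
Not met: 1, 5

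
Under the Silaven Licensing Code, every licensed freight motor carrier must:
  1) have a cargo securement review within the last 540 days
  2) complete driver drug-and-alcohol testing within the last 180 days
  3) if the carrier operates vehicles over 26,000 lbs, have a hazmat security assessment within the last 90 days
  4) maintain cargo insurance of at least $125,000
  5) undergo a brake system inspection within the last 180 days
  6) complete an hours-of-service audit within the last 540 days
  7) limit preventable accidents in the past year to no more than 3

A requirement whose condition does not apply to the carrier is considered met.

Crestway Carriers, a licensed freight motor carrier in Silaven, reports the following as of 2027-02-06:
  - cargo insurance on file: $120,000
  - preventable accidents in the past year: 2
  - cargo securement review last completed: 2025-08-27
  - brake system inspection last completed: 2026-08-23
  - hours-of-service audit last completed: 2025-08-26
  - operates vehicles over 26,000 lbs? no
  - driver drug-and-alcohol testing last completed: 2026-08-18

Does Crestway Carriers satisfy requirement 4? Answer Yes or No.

No

4. cargo insurance $120,000 < $125,000 → not met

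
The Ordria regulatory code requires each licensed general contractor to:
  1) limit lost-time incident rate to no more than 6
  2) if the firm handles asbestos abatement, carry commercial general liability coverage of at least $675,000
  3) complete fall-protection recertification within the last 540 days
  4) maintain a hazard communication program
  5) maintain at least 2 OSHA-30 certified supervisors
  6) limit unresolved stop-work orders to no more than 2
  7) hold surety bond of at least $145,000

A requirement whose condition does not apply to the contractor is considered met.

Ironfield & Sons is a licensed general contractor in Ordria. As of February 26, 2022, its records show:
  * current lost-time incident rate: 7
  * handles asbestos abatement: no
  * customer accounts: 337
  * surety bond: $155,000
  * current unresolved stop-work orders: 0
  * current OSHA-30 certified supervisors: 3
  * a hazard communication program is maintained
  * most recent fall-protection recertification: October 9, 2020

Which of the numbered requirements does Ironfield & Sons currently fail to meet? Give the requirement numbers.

1

1. lost-time incident rate 7 > 6 → not met
2. condition 'handles asbestos abatement' does not hold → requirement n/a → met
3. fall-protection recertification 505 days ago vs limit 540 → met
4. hazard communication program present → met
5. OSHA-30 certified supervisors 3 ≥ 2 → met
6. unresolved stop-work orders 0 ≤ 2 → met
7. surety bond $155,000 ≥ $145,000 → met
Not met: 1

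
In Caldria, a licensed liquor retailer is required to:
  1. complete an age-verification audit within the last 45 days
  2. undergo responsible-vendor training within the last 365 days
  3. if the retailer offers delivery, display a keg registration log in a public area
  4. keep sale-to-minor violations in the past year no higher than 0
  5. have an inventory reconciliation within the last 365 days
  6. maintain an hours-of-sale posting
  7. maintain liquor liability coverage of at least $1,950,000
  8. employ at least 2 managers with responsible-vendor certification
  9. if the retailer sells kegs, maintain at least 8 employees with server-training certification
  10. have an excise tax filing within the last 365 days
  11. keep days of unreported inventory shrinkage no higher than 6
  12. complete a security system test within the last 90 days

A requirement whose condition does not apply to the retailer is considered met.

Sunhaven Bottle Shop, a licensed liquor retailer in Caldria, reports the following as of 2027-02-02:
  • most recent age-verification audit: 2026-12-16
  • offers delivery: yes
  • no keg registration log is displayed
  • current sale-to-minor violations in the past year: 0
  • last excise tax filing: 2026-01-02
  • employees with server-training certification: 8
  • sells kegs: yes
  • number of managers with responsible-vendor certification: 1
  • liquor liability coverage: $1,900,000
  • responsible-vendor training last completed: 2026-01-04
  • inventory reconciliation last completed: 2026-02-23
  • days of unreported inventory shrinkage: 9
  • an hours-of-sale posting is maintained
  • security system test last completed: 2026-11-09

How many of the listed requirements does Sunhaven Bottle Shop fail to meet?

1. age-verification audit 48 days ago vs limit 45 → not met
2. responsible-vendor training 394 days ago vs limit 365 → not met
3. condition 'offers delivery' holds; keg registration log absent → not met
4. sale-to-minor violations in the past year 0 ≤ 0 → met
5. inventory reconciliation 344 days ago vs limit 365 → met
6. hours-of-sale posting present → met
7. liquor liability coverage $1,900,000 < $1,950,000 → not met
8. managers with responsible-vendor certification 1 < 2 → not met
9. condition 'sells kegs' holds; employees with server-training certification 8 ≥ 8 → met
10. excise tax filing 396 days ago vs limit 365 → not met
11. days of unreported inventory shrinkage 9 > 6 → not met
12. security system test 85 days ago vs limit 90 → met
Not met: 7 of 12

7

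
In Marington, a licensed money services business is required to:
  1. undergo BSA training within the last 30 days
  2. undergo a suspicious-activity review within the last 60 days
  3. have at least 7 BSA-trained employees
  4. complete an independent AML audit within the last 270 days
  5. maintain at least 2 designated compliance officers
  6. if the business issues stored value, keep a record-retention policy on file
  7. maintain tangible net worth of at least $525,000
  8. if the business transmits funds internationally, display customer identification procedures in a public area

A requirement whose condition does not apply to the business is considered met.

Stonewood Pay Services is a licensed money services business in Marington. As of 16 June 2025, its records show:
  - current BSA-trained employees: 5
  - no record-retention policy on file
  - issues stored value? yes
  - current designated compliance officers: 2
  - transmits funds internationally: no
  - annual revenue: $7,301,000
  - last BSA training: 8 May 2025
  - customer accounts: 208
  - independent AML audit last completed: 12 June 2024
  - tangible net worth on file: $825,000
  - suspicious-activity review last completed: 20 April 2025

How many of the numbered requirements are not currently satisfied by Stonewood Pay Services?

1. BSA training 39 days ago vs limit 30 → not met
2. suspicious-activity review 57 days ago vs limit 60 → met
3. BSA-trained employees 5 < 7 → not met
4. independent AML audit 369 days ago vs limit 270 → not met
5. designated compliance officers 2 ≥ 2 → met
6. condition 'issues stored value' holds; record-retention policy absent → not met
7. tangible net worth $825,000 ≥ $525,000 → met
8. condition 'transmits funds internationally' does not hold → requirement n/a → met
Not met: 4 of 8

4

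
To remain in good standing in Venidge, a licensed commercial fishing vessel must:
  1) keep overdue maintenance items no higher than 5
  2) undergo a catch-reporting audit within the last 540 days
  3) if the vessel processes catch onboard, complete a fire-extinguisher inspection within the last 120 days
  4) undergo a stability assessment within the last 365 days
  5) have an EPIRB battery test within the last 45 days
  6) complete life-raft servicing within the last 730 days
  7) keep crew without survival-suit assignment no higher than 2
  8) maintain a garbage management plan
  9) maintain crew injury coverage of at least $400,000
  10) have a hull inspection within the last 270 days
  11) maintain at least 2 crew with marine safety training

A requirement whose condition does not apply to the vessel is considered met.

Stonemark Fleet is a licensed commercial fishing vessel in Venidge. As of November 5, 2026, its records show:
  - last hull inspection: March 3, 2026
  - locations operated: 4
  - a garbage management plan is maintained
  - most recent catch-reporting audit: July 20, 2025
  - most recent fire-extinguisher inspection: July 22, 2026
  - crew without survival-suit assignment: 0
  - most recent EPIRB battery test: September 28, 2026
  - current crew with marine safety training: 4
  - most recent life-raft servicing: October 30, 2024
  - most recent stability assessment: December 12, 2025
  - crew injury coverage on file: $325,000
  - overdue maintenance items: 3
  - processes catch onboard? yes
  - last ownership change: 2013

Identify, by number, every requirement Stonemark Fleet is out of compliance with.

6, 9

1. overdue maintenance items 3 ≤ 5 → met
2. catch-reporting audit 473 days ago vs limit 540 → met
3. condition 'processes catch onboard' holds; fire-extinguisher inspection 106 days ago vs limit 120 → met
4. stability assessment 328 days ago vs limit 365 → met
5. EPIRB battery test 38 days ago vs limit 45 → met
6. life-raft servicing 736 days ago vs limit 730 → not met
7. crew without survival-suit assignment 0 ≤ 2 → met
8. garbage management plan present → met
9. crew injury coverage $325,000 < $400,000 → not met
10. hull inspection 247 days ago vs limit 270 → met
11. crew with marine safety training 4 ≥ 2 → met
Not met: 6, 9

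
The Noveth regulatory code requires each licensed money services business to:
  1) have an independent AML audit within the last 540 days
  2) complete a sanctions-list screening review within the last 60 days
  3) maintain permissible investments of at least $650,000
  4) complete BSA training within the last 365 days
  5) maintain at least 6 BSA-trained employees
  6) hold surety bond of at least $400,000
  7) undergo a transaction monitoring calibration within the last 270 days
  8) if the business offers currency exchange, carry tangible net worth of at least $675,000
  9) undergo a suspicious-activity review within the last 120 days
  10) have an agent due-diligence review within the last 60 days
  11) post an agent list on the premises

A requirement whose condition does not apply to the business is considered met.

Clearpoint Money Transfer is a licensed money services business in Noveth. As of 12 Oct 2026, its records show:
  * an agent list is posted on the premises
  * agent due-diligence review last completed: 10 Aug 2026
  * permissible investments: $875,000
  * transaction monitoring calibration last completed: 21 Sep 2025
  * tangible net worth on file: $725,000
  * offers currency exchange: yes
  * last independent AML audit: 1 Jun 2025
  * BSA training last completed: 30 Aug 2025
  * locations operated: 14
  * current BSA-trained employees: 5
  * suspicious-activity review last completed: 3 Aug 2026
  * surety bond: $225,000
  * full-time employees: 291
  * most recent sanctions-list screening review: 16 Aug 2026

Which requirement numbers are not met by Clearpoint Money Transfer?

4, 5, 6, 7, 10

1. independent AML audit 498 days ago vs limit 540 → met
2. sanctions-list screening review 57 days ago vs limit 60 → met
3. permissible investments $875,000 ≥ $650,000 → met
4. BSA training 408 days ago vs limit 365 → not met
5. BSA-trained employees 5 < 6 → not met
6. surety bond $225,000 < $400,000 → not met
7. transaction monitoring calibration 386 days ago vs limit 270 → not met
8. condition 'offers currency exchange' holds; tangible net worth $725,000 ≥ $675,000 → met
9. suspicious-activity review 70 days ago vs limit 120 → met
10. agent due-diligence review 63 days ago vs limit 60 → not met
11. agent list present → met
Not met: 4, 5, 6, 7, 10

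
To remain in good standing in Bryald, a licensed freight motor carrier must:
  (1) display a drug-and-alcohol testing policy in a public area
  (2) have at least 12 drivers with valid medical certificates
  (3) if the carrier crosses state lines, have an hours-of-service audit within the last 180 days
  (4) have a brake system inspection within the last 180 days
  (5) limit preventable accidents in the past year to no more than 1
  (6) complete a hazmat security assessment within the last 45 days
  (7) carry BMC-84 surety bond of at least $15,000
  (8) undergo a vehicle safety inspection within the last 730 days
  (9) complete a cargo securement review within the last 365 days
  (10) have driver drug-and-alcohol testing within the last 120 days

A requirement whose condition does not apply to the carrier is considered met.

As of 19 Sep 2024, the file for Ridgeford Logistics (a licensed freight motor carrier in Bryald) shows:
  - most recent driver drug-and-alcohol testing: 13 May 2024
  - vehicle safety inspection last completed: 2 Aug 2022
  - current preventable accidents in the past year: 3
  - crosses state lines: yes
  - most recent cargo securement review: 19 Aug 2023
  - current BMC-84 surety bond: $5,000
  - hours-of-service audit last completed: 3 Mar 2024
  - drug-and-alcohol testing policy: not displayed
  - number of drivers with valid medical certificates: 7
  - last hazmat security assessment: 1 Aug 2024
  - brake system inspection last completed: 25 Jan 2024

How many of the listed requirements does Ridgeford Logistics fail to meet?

10

1. drug-and-alcohol testing policy absent → not met
2. drivers with valid medical certificates 7 < 12 → not met
3. condition 'crosses state lines' holds; hours-of-service audit 200 days ago vs limit 180 → not met
4. brake system inspection 238 days ago vs limit 180 → not met
5. preventable accidents in the past year 3 > 1 → not met
6. hazmat security assessment 49 days ago vs limit 45 → not met
7. BMC-84 surety bond $5,000 < $15,000 → not met
8. vehicle safety inspection 779 days ago vs limit 730 → not met
9. cargo securement review 397 days ago vs limit 365 → not met
10. driver drug-and-alcohol testing 129 days ago vs limit 120 → not met
Not met: 10 of 10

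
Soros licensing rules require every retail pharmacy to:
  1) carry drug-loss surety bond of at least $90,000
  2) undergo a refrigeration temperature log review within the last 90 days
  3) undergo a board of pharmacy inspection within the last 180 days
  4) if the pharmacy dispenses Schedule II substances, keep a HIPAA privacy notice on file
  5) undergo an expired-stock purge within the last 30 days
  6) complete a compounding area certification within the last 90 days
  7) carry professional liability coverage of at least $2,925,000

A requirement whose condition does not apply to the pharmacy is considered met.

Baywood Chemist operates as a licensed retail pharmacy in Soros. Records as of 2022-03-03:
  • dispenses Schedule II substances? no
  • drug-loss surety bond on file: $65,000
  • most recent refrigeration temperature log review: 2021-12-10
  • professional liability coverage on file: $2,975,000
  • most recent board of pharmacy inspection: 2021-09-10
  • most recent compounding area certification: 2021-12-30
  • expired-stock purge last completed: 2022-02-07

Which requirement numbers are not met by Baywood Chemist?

1. drug-loss surety bond $65,000 < $90,000 → not met
2. refrigeration temperature log review 83 days ago vs limit 90 → met
3. board of pharmacy inspection 174 days ago vs limit 180 → met
4. condition 'dispenses Schedule II substances' does not hold → requirement n/a → met
5. expired-stock purge 24 days ago vs limit 30 → met
6. compounding area certification 63 days ago vs limit 90 → met
7. professional liability coverage $2,975,000 ≥ $2,925,000 → met
Not met: 1

1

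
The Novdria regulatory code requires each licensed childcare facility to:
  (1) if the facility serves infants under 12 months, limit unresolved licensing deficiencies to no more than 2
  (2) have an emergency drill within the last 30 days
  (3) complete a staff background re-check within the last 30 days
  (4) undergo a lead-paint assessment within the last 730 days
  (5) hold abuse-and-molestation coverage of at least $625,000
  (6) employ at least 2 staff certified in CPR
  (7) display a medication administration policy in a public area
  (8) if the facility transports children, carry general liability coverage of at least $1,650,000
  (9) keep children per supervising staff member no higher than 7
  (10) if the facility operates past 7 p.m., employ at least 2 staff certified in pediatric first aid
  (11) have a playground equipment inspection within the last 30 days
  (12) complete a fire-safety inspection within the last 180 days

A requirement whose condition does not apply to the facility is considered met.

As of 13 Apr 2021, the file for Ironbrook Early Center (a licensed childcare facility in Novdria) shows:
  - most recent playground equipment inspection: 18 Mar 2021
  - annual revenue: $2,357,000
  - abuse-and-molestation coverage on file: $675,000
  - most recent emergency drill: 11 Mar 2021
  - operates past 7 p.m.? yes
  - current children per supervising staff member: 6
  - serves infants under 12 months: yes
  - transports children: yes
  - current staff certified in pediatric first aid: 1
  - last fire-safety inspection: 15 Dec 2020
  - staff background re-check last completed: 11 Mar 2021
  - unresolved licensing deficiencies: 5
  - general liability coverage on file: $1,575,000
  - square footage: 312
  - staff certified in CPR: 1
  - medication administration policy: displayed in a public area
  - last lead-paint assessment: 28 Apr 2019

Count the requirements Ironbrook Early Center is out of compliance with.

1. condition 'serves infants under 12 months' holds; unresolved licensing deficiencies 5 > 2 → not met
2. emergency drill 33 days ago vs limit 30 → not met
3. staff background re-check 33 days ago vs limit 30 → not met
4. lead-paint assessment 716 days ago vs limit 730 → met
5. abuse-and-molestation coverage $675,000 ≥ $625,000 → met
6. staff certified in CPR 1 < 2 → not met
7. medication administration policy present → met
8. condition 'transports children' holds; general liability coverage $1,575,000 < $1,650,000 → not met
9. children per supervising staff member 6 ≤ 7 → met
10. condition 'operates past 7 p.m.' holds; staff certified in pediatric first aid 1 < 2 → not met
11. playground equipment inspection 26 days ago vs limit 30 → met
12. fire-safety inspection 119 days ago vs limit 180 → met
Not met: 6 of 12

6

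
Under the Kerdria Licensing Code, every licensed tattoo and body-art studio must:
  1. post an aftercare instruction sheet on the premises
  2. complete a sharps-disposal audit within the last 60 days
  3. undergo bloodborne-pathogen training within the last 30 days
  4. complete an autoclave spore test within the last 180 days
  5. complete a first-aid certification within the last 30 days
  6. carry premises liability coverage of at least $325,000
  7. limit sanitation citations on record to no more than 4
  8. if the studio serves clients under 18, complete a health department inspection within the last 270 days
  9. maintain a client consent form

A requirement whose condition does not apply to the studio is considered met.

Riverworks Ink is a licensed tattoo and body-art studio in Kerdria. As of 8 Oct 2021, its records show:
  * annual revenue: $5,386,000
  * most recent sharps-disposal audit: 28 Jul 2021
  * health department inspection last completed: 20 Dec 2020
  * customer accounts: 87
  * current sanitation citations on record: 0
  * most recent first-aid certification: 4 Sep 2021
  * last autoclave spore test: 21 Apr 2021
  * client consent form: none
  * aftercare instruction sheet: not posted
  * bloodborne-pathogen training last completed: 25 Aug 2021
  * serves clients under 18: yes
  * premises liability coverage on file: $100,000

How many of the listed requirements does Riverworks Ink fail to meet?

1. aftercare instruction sheet absent → not met
2. sharps-disposal audit 72 days ago vs limit 60 → not met
3. bloodborne-pathogen training 44 days ago vs limit 30 → not met
4. autoclave spore test 170 days ago vs limit 180 → met
5. first-aid certification 34 days ago vs limit 30 → not met
6. premises liability coverage $100,000 < $325,000 → not met
7. sanitation citations on record 0 ≤ 4 → met
8. condition 'serves clients under 18' holds; health department inspection 292 days ago vs limit 270 → not met
9. client consent form absent → not met
Not met: 7 of 9

7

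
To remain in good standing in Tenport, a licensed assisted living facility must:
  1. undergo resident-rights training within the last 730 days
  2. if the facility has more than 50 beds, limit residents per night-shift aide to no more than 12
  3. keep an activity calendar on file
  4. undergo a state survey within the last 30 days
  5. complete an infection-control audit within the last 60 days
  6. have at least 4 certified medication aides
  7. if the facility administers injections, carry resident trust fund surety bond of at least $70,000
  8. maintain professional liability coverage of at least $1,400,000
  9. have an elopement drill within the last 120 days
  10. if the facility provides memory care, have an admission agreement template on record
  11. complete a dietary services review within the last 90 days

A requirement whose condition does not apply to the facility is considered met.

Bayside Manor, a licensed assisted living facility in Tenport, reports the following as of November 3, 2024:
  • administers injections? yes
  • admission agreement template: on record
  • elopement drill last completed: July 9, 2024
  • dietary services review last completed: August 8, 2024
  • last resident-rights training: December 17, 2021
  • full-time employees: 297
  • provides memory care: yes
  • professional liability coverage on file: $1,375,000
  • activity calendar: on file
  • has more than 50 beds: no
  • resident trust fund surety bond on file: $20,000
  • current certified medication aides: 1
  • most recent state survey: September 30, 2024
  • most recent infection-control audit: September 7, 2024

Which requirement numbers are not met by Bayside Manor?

1. resident-rights training 1052 days ago vs limit 730 → not met
2. condition 'has more than 50 beds' does not hold → requirement n/a → met
3. activity calendar present → met
4. state survey 34 days ago vs limit 30 → not met
5. infection-control audit 57 days ago vs limit 60 → met
6. certified medication aides 1 < 4 → not met
7. condition 'administers injections' holds; resident trust fund surety bond $20,000 < $70,000 → not met
8. professional liability coverage $1,375,000 < $1,400,000 → not met
9. elopement drill 117 days ago vs limit 120 → met
10. condition 'provides memory care' holds; admission agreement template present → met
11. dietary services review 87 days ago vs limit 90 → met
Not met: 1, 4, 6, 7, 8

1, 4, 6, 7, 8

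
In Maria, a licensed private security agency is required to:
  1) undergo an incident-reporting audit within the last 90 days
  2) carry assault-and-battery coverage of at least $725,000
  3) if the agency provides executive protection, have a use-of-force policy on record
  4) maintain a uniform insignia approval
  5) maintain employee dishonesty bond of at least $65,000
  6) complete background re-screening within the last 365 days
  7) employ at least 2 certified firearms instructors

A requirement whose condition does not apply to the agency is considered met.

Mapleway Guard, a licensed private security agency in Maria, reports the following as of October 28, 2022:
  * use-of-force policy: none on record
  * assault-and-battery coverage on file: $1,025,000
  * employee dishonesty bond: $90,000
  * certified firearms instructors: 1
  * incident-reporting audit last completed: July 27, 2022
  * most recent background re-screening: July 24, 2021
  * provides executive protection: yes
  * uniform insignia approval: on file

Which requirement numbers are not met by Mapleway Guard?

1, 3, 6, 7

1. incident-reporting audit 93 days ago vs limit 90 → not met
2. assault-and-battery coverage $1,025,000 ≥ $725,000 → met
3. condition 'provides executive protection' holds; use-of-force policy absent → not met
4. uniform insignia approval present → met
5. employee dishonesty bond $90,000 ≥ $65,000 → met
6. background re-screening 461 days ago vs limit 365 → not met
7. certified firearms instructors 1 < 2 → not met
Not met: 1, 3, 6, 7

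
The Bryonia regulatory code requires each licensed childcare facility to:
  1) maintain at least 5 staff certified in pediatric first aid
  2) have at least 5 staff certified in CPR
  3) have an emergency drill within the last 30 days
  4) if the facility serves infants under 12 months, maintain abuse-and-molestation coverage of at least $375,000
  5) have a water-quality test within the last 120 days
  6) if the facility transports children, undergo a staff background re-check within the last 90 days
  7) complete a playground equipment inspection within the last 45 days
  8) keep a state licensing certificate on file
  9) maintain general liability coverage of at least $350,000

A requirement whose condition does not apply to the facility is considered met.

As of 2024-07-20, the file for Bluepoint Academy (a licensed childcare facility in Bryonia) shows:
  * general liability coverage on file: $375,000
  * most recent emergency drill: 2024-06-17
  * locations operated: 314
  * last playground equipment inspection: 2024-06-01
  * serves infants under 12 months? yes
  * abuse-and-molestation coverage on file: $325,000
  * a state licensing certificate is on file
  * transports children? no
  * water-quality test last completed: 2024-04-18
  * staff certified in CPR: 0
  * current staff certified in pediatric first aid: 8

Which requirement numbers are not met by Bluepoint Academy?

1. staff certified in pediatric first aid 8 ≥ 5 → met
2. staff certified in CPR 0 < 5 → not met
3. emergency drill 33 days ago vs limit 30 → not met
4. condition 'serves infants under 12 months' holds; abuse-and-molestation coverage $325,000 < $375,000 → not met
5. water-quality test 93 days ago vs limit 120 → met
6. condition 'transports children' does not hold → requirement n/a → met
7. playground equipment inspection 49 days ago vs limit 45 → not met
8. state licensing certificate present → met
9. general liability coverage $375,000 ≥ $350,000 → met
Not met: 2, 3, 4, 7

2, 3, 4, 7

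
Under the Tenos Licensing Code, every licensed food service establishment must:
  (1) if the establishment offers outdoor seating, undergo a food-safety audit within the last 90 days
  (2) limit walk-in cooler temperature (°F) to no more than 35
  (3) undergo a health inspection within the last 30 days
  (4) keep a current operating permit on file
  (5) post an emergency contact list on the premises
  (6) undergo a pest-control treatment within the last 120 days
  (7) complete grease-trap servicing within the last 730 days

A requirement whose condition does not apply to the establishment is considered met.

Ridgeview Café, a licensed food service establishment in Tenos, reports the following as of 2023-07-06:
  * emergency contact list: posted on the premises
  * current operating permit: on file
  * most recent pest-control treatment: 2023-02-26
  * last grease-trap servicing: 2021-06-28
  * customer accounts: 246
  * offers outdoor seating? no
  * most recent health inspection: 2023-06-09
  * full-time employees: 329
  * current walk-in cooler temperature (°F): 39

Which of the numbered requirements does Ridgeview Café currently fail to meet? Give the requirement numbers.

2, 6, 7

1. condition 'offers outdoor seating' does not hold → requirement n/a → met
2. walk-in cooler temperature (°F) 39 > 35 → not met
3. health inspection 27 days ago vs limit 30 → met
4. current operating permit present → met
5. emergency contact list present → met
6. pest-control treatment 130 days ago vs limit 120 → not met
7. grease-trap servicing 738 days ago vs limit 730 → not met
Not met: 2, 6, 7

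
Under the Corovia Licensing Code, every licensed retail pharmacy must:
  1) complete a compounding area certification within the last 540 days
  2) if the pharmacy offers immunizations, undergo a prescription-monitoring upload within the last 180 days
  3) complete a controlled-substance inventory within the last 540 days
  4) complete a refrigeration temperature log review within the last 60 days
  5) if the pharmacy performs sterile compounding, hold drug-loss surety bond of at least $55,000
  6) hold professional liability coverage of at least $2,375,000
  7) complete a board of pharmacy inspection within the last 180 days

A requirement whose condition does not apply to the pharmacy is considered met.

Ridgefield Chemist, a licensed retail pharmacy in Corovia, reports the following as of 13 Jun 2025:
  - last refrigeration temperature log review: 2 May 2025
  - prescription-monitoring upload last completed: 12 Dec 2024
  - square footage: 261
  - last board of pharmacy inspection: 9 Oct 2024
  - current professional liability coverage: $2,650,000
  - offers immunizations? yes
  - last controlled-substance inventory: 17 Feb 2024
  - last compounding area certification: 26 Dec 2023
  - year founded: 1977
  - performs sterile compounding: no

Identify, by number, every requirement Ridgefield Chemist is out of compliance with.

2, 7

1. compounding area certification 535 days ago vs limit 540 → met
2. condition 'offers immunizations' holds; prescription-monitoring upload 183 days ago vs limit 180 → not met
3. controlled-substance inventory 482 days ago vs limit 540 → met
4. refrigeration temperature log review 42 days ago vs limit 60 → met
5. condition 'performs sterile compounding' does not hold → requirement n/a → met
6. professional liability coverage $2,650,000 ≥ $2,375,000 → met
7. board of pharmacy inspection 247 days ago vs limit 180 → not met
Not met: 2, 7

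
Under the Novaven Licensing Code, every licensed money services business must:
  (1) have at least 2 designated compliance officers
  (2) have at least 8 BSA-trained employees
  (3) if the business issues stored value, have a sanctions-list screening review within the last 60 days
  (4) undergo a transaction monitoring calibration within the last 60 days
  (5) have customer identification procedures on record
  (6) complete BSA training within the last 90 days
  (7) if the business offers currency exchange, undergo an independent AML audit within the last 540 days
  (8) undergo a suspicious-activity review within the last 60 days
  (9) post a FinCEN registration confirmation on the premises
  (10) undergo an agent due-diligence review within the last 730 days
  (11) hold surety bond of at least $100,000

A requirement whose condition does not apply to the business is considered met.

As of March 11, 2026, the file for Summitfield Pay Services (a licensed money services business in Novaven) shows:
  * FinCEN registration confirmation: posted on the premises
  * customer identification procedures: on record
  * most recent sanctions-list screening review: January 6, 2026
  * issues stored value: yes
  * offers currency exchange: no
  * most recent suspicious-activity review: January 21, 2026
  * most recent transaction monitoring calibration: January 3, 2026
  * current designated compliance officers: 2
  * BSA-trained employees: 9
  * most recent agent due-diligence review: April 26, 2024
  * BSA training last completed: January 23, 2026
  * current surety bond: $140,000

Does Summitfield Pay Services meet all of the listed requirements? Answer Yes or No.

No

1. designated compliance officers 2 ≥ 2 → met
2. BSA-trained employees 9 ≥ 8 → met
3. condition 'issues stored value' holds; sanctions-list screening review 64 days ago vs limit 60 → not met
4. transaction monitoring calibration 67 days ago vs limit 60 → not met
5. customer identification procedures present → met
6. BSA training 47 days ago vs limit 90 → met
7. condition 'offers currency exchange' does not hold → requirement n/a → met
8. suspicious-activity review 49 days ago vs limit 60 → met
9. FinCEN registration confirmation present → met
10. agent due-diligence review 684 days ago vs limit 730 → met
11. surety bond $140,000 ≥ $100,000 → met
Not met: 3, 4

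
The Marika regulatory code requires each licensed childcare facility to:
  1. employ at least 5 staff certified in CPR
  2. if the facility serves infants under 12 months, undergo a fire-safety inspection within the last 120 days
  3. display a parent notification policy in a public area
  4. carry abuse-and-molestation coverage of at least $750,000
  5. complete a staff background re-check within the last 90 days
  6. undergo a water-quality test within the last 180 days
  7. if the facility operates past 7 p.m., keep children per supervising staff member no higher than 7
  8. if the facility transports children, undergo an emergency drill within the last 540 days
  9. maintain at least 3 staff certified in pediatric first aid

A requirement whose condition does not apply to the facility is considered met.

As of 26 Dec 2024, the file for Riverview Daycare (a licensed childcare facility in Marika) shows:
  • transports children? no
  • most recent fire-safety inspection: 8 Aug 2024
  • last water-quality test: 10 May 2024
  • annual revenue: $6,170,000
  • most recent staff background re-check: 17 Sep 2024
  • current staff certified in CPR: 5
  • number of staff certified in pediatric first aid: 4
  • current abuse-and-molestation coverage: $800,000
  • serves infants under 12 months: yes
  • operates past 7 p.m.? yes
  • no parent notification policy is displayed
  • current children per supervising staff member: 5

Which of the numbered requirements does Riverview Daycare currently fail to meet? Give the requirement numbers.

1. staff certified in CPR 5 ≥ 5 → met
2. condition 'serves infants under 12 months' holds; fire-safety inspection 140 days ago vs limit 120 → not met
3. parent notification policy absent → not met
4. abuse-and-molestation coverage $800,000 ≥ $750,000 → met
5. staff background re-check 100 days ago vs limit 90 → not met
6. water-quality test 230 days ago vs limit 180 → not met
7. condition 'operates past 7 p.m.' holds; children per supervising staff member 5 ≤ 7 → met
8. condition 'transports children' does not hold → requirement n/a → met
9. staff certified in pediatric first aid 4 ≥ 3 → met
Not met: 2, 3, 5, 6

2, 3, 5, 6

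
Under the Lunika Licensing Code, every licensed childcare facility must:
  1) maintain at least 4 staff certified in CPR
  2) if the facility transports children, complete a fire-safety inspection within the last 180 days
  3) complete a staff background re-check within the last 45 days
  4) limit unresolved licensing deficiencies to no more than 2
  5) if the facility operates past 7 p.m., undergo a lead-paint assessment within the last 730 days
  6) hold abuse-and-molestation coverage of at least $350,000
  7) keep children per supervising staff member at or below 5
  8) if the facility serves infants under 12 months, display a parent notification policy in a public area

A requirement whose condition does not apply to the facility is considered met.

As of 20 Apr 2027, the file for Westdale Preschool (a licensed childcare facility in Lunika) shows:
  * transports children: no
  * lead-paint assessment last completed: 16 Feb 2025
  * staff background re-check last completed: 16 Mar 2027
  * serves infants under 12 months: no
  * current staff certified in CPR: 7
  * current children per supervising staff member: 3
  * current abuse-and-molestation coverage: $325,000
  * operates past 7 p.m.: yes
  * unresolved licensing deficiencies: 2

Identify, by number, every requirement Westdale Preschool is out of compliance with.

1. staff certified in CPR 7 ≥ 4 → met
2. condition 'transports children' does not hold → requirement n/a → met
3. staff background re-check 35 days ago vs limit 45 → met
4. unresolved licensing deficiencies 2 ≤ 2 → met
5. condition 'operates past 7 p.m.' holds; lead-paint assessment 793 days ago vs limit 730 → not met
6. abuse-and-molestation coverage $325,000 < $350,000 → not met
7. children per supervising staff member 3 ≤ 5 → met
8. condition 'serves infants under 12 months' does not hold → requirement n/a → met
Not met: 5, 6

5, 6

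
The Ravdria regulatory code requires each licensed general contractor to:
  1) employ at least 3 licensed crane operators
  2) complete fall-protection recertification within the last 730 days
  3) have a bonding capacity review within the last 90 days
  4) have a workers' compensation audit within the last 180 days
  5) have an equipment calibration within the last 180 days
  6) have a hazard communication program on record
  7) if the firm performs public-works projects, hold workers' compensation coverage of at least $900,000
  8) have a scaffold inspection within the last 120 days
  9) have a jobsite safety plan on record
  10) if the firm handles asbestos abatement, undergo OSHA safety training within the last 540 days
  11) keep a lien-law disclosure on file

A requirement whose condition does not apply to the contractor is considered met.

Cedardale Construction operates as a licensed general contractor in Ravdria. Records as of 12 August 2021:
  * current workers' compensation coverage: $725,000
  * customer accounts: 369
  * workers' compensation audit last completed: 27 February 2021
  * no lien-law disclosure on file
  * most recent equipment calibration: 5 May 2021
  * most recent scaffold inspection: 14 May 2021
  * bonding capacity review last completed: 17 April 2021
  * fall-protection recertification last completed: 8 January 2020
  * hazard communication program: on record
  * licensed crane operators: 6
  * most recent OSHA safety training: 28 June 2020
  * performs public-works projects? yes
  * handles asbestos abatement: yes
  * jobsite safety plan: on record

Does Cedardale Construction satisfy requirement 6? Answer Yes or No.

6. hazard communication program present → met

Yes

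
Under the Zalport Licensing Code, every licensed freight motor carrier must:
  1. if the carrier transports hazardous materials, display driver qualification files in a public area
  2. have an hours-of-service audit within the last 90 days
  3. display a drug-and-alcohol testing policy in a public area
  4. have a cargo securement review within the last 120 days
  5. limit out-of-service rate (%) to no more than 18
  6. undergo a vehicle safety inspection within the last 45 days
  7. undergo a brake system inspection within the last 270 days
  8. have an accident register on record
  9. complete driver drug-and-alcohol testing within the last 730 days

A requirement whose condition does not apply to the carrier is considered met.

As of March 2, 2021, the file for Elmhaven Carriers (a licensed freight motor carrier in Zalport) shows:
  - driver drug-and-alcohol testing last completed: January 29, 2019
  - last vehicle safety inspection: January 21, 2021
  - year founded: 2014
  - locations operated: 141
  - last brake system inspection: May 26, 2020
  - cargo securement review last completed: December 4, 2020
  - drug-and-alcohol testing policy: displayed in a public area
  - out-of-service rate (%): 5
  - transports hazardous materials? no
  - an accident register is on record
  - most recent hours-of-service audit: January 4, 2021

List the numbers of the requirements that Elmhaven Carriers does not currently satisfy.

1. condition 'transports hazardous materials' does not hold → requirement n/a → met
2. hours-of-service audit 57 days ago vs limit 90 → met
3. drug-and-alcohol testing policy present → met
4. cargo securement review 88 days ago vs limit 120 → met
5. out-of-service rate (%) 5 ≤ 18 → met
6. vehicle safety inspection 40 days ago vs limit 45 → met
7. brake system inspection 280 days ago vs limit 270 → not met
8. accident register present → met
9. driver drug-and-alcohol testing 763 days ago vs limit 730 → not met
Not met: 7, 9

7, 9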